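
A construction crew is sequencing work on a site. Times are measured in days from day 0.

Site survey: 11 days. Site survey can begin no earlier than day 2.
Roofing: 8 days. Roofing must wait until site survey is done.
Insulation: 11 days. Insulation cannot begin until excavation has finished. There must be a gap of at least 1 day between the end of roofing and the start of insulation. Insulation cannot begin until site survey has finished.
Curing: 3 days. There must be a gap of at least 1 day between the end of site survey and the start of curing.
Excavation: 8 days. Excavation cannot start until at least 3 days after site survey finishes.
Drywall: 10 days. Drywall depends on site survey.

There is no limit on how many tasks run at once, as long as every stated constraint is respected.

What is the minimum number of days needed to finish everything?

35

After its own release at day 2, site survey can start at day 2 and finishes at day 13.
Drywall cannot begin until site survey (finishes day 13). It runs from day 13 to 13 + 10 = day 23.
Roofing cannot begin until site survey (finishes day 13). It runs from day 13 to 13 + 8 = day 21.
Curing waits on site survey (finishes day 13, plus 1-day gap → day 14), so it starts at day 14 and finishes at 14 + 3 = day 17.
Excavation cannot begin until site survey (finishes day 13, plus 3-day gap → day 16). It runs from day 16 to 16 + 8 = day 24.
Insulation cannot start until excavation (finishes day 24); roofing (finishes day 21, plus 1-day gap → day 22); site survey (finishes day 13). The controlling bound is day 24, so insulation finishes at 24 + 11 = day 35.
All tasks are finished once the last one completes. Finish times: Site survey at 13, Excavation at 24, Curing at 17, Roofing at 21, Insulation at 35, Drywall at 23. The latest is day 35.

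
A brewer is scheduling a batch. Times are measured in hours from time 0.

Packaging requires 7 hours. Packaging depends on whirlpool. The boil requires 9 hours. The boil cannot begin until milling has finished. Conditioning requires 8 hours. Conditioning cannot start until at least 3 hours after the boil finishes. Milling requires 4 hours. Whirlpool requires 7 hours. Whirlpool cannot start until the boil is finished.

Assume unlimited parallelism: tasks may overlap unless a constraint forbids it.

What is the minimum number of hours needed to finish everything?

27

Milling has no prerequisites, so it starts at hour 0 and finishes at hour 4.
The boil waits on milling (finishes hour 4), so it starts at hour 4 and finishes at 4 + 9 = hour 13.
After the boil (finishes hour 13, plus 3-hour gap → hour 16), conditioning can start at hour 16 and finishes at hour 24.
After the boil (finishes hour 13), whirlpool can start at hour 13 and finishes at hour 20.
After whirlpool (finishes hour 20), packaging can start at hour 20 and finishes at hour 27.
All tasks are finished once the last one completes. Finish times: Milling at 4, The boil at 13, Whirlpool at 20, Conditioning at 24, Packaging at 27. The latest is hour 27.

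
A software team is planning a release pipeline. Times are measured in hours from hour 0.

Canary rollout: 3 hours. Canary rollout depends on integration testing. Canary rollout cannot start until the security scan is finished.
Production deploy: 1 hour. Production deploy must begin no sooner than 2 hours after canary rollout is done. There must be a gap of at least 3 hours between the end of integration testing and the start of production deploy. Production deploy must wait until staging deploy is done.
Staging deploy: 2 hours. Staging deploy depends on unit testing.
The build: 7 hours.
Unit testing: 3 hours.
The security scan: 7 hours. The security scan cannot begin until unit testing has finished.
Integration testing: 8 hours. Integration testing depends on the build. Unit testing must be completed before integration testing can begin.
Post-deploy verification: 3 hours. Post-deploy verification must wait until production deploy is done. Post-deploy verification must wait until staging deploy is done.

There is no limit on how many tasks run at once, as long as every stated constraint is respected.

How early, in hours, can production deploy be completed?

21

Unit testing has no prerequisites, so it starts at hour 0 and finishes at hour 3.
Staging deploy waits on unit testing (finishes hour 3), so it starts at hour 3 and finishes at 3 + 2 = hour 5.
The security scan cannot begin until unit testing (finishes hour 3). It runs from hour 3 to 3 + 7 = hour 10.
The build has no prerequisites, so it starts at hour 0 and finishes at hour 7.
Integration testing needs all of the build (finishes hour 7); unit testing (finishes hour 3). That puts its earliest start at hour 7; it finishes at 7 + 8 = hour 15.
Canary rollout has to wait for integration testing (finishes hour 15); the security scan (finishes hour 10). The latest of these is hour 15, so canary rollout runs hour 15 to 15 + 3 = hour 18.
Production deploy cannot start until canary rollout (finishes hour 18, plus 2-hour gap → hour 20); integration testing (finishes hour 15, plus 3-hour gap → hour 18); staging deploy (finishes hour 5). The controlling bound is hour 20, so production deploy finishes at 20 + 1 = hour 21.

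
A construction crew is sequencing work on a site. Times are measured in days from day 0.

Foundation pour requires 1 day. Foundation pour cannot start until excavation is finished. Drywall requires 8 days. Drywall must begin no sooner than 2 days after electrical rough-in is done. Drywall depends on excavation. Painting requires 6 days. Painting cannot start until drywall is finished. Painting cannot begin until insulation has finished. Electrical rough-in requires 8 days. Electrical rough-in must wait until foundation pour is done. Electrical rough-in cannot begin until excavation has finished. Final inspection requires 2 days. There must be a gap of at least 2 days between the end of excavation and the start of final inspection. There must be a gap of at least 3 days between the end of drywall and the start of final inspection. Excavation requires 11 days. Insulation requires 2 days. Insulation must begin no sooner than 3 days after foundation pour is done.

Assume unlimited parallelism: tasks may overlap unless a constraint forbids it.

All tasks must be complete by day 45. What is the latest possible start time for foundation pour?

To finish by day 45, painting (duration 6) must start no later than day 39.
Nothing follows final inspection; the deadline of day 45 is its only limit. It must start by 45 − 2 = day 43.
Drywall feeds painting (must start by day 39); final inspection (must start by day 43, minus 3-day gap → day 40). Taking the minimum, drywall must finish by day 39 and start by 39 − 8 = day 31.
Since drywall (must start by day 31, minus 2-day gap → day 29) depends on it, electrical rough-in must finish by day 29. Backing off its 8-day duration gives a latest start of day 21.
Insulation feeds into painting (must start by day 39); so insulation must finish by day 39 and therefore start by day 37.
Foundation pour has several dependents: electrical rough-in (must start by day 21); insulation (must start by day 37, minus 3-day gap → day 34). The earliest of those limits is day 21, so foundation pour must start by 21 − 1 = day 20.

20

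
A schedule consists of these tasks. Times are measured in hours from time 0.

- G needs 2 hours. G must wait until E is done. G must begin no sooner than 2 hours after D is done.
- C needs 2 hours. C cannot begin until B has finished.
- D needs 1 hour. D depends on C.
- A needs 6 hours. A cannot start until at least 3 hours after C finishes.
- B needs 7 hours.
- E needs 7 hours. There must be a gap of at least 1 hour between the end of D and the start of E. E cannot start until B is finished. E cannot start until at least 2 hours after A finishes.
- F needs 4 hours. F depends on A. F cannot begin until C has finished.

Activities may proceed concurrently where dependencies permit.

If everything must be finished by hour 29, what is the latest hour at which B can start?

0

G must finish by hour 29; it takes 2 hours, so it must start by 29 − 2 = hour 27.
E has to be done before G (must start by hour 27). That means finishing by hour 27, i.e. starting by 27 − 7 = hour 20.
F has no dependents, so it just needs to finish by hour 29. Starting by 29 − 4 = hour 25 achieves that.
A feeds E (must start by hour 20, minus 2-hour gap → hour 18); F (must start by hour 25). Taking the minimum, A must finish by hour 18 and start by 18 − 6 = hour 12.
D must finish in time for E (must start by hour 20, minus 1-hour gap → hour 19); G (must start by hour 27, minus 2-hour gap → hour 25). The tightest is hour 19, so D must start by 19 − 1 = hour 18.
C feeds A (must start by hour 12, minus 3-hour gap → hour 9); D (must start by hour 18); F (must start by hour 25). Taking the minimum, C must finish by hour 9 and start by 9 − 2 = hour 7.
B must finish in time for C (must start by hour 7); E (must start by hour 20). The tightest is hour 7, so B must start by 7 − 7 = hour 0.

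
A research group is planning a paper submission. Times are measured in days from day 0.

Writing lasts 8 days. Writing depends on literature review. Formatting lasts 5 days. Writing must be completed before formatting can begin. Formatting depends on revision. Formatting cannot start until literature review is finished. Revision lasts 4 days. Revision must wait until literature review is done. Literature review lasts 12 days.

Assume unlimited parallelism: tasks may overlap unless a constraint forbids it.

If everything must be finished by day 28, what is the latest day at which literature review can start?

3

Nothing follows formatting; the deadline of day 28 is its only limit. It must start by 28 − 5 = day 23.
Writing has to be done before formatting (must start by day 23). That means finishing by day 23, i.e. starting by 23 − 8 = day 15.
Revision must finish before formatting (must start by day 23). With a 4-day duration, revision must start by 23 − 4 = day 19.
Literature review feeds writing (must start by day 15); revision (must start by day 19); formatting (must start by day 23). Taking the minimum, literature review must finish by day 15 and start by 15 − 12 = day 3.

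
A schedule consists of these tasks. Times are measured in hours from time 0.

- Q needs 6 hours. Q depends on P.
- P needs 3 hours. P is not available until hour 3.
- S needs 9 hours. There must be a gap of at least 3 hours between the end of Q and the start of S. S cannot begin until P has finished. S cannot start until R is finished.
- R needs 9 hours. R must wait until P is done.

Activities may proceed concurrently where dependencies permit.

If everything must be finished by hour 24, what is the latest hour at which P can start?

To finish by hour 24, S (duration 9) must start no later than hour 15.
Since S (must start by hour 15, minus 3-hour gap → hour 12) depends on it, Q must finish by hour 12. Backing off its 6-hour duration gives a latest start of hour 6.
Since S (must start by hour 15) depends on it, R must finish by hour 15. Backing off its 9-hour duration gives a latest start of hour 6.
P feeds Q (must start by hour 6); R (must start by hour 6); S (must start by hour 15). Taking the minimum, P must finish by hour 6 and start by 6 − 3 = hour 3.

3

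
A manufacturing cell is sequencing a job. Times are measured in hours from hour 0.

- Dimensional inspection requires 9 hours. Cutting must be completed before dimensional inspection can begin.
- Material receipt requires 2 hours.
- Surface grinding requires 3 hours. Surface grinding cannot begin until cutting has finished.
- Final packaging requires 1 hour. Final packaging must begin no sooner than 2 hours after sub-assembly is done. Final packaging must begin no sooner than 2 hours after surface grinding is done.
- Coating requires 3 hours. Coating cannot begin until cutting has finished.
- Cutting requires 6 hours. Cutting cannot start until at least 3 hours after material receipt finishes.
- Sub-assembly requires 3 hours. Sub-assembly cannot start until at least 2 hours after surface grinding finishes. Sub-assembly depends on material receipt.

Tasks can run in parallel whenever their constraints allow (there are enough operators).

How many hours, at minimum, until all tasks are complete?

22

Nothing blocks material receipt, so it runs from hour 0 to hour 2.
Cutting cannot begin until material receipt (finishes hour 2, plus 3-hour gap → hour 5). It runs from hour 5 to 5 + 6 = hour 11.
Coating waits on cutting (finishes hour 11), so it starts at hour 11 and finishes at 11 + 3 = hour 14.
Dimensional inspection cannot begin until cutting (finishes hour 11). It runs from hour 11 to 11 + 9 = hour 20.
Surface grinding waits on cutting (finishes hour 11), so it starts at hour 11 and finishes at 11 + 3 = hour 14.
For sub-assembly: surface grinding (finishes hour 14, plus 2-hour gap → hour 16); material receipt (finishes hour 2). Taking the maximum gives a start of hour 16, and it finishes at 16 + 3 = hour 19.
Final packaging needs all of sub-assembly (finishes hour 19, plus 2-hour gap → hour 21); surface grinding (finishes hour 14, plus 2-hour gap → hour 16). That puts its earliest start at hour 21; it finishes at 21 + 1 = hour 22.
All tasks are finished once the last one completes. Finish times: Material receipt at 2, Cutting at 11, Surface grinding at 14, Dimensional inspection at 20, Coating at 14, Sub-assembly at 19, Final packaging at 22. The latest is hour 22.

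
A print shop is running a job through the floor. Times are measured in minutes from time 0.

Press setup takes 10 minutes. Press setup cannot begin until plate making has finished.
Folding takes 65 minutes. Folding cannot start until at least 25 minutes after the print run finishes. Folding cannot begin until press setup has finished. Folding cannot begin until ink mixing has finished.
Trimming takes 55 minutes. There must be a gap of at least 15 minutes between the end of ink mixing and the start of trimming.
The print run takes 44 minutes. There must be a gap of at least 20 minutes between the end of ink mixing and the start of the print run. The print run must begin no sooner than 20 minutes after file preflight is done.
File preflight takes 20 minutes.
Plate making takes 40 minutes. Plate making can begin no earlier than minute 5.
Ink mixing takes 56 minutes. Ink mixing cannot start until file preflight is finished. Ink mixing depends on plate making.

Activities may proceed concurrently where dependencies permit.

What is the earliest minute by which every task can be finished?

255

Plate making waits on its own release at minute 5, so it starts at minute 5 and finishes at 5 + 40 = minute 45.
After plate making (finishes minute 45), press setup can start at minute 45 and finishes at minute 55.
File preflight has no prerequisites, so it starts at minute 0 and finishes at minute 20.
Ink mixing has to wait for file preflight (finishes minute 20); plate making (finishes minute 45). The latest of these is minute 45, so ink mixing runs minute 45 to 45 + 56 = minute 101.
After ink mixing (finishes minute 101, plus 15-minute gap → minute 116), trimming can start at minute 116 and finishes at minute 171.
The print run has to wait for ink mixing (finishes minute 101, plus 20-minute gap → minute 121); file preflight (finishes minute 20, plus 20-minute gap → minute 40). The latest of these is minute 121, so the print run runs minute 121 to 121 + 44 = minute 165.
Folding needs all of the print run (finishes minute 165, plus 25-minute gap → minute 190); press setup (finishes minute 55); ink mixing (finishes minute 101). That puts its earliest start at minute 190; it finishes at 190 + 65 = minute 255.
All tasks are finished once the last one completes. Finish times: File preflight at 20, Plate making at 45, Ink mixing at 101, Press setup at 55, The print run at 165, Trimming at 171, Folding at 255. The latest is minute 255.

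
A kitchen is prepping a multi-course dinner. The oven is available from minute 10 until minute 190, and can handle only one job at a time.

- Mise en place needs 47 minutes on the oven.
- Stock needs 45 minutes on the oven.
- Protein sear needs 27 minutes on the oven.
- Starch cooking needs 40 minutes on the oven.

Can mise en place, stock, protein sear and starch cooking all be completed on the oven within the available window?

The oven window is 190 − 10 = 180 minutes.
Running back to back, the jobs need 47 + 45 + 27 + 40 = 159 minutes on the oven.
Since 159 ≤ 180, they fit within the window.

Yes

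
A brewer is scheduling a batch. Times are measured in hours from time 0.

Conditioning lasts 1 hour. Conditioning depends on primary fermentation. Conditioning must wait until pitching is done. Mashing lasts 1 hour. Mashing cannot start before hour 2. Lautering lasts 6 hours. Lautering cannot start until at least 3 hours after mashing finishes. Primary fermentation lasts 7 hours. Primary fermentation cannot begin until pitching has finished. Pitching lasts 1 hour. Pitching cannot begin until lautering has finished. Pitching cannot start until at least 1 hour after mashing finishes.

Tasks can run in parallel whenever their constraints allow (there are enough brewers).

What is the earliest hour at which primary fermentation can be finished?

Mashing waits on its own release at hour 2, so it starts at hour 2 and finishes at 2 + 1 = hour 3.
Lautering waits on mashing (finishes hour 3, plus 3-hour gap → hour 6), so it starts at hour 6 and finishes at 6 + 6 = hour 12.
Pitching needs all of lautering (finishes hour 12); mashing (finishes hour 3, plus 1-hour gap → hour 4). That puts its earliest start at hour 12; it finishes at 12 + 1 = hour 13.
After pitching (finishes hour 13), primary fermentation can start at hour 13 and finishes at hour 20.

20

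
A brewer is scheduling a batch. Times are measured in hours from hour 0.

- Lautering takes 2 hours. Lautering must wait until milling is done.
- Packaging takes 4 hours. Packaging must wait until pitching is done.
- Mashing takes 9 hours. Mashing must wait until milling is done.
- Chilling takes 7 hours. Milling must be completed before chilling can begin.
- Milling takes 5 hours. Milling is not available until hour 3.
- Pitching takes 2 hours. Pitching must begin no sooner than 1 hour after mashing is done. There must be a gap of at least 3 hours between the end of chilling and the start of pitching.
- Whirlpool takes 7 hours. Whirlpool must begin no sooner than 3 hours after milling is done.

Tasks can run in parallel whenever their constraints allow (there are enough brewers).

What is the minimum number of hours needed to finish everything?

24

Milling waits on its own release at hour 3, so it starts at hour 3 and finishes at 3 + 5 = hour 8.
Chilling cannot begin until milling (finishes hour 8). It runs from hour 8 to 8 + 7 = hour 15.
Whirlpool cannot begin until milling (finishes hour 8, plus 3-hour gap → hour 11). It runs from hour 11 to 11 + 7 = hour 18.
Lautering cannot begin until milling (finishes hour 8). It runs from hour 8 to 8 + 2 = hour 10.
After milling (finishes hour 8), mashing can start at hour 8 and finishes at hour 17.
Pitching has to wait for mashing (finishes hour 17, plus 1-hour gap → hour 18); chilling (finishes hour 15, plus 3-hour gap → hour 18). The latest of these is hour 18, so pitching runs hour 18 to 18 + 2 = hour 20.
Packaging waits on pitching (finishes hour 20), so it starts at hour 20 and finishes at 20 + 4 = hour 24.
All tasks are finished once the last one completes. Finish times: Milling at 8, Mashing at 17, Lautering at 10, Whirlpool at 18, Chilling at 15, Pitching at 20, Packaging at 24. The latest is hour 24.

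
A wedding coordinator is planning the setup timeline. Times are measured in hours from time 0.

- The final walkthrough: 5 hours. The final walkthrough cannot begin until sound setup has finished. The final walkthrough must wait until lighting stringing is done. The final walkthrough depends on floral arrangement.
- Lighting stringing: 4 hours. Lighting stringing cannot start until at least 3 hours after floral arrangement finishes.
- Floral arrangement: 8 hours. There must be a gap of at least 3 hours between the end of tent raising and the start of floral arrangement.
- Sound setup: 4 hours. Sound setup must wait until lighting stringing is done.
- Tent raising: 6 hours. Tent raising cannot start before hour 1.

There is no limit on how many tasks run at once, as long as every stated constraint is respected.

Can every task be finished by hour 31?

After its own release at hour 1, tent raising can start at hour 1 and finishes at hour 7.
Floral arrangement waits on tent raising (finishes hour 7, plus 3-hour gap → hour 10), so it starts at hour 10 and finishes at 10 + 8 = hour 18.
After floral arrangement (finishes hour 18, plus 3-hour gap → hour 21), lighting stringing can start at hour 21 and finishes at hour 25.
Sound setup cannot begin until lighting stringing (finishes hour 25). It runs from hour 25 to 25 + 4 = hour 29.
For the final walkthrough: sound setup (finishes hour 29); lighting stringing (finishes hour 25); floral arrangement (finishes hour 18). Taking the maximum gives a start of hour 29, and it finishes at 29 + 5 = hour 34.
The earliest everything can be done is hour 34, which is after the deadline of 31, so it is not possible.

No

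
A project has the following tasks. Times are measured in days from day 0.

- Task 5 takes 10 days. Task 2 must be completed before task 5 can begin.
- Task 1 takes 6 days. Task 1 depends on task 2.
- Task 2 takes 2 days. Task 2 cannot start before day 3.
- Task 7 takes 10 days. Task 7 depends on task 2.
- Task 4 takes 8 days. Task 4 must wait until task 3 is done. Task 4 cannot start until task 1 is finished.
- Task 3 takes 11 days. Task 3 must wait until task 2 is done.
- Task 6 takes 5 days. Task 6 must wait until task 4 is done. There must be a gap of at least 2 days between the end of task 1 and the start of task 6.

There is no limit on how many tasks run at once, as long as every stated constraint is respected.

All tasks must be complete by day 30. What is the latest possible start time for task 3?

Task 6 has no dependents, so it just needs to finish by day 30. Starting by 30 − 5 = day 25 achieves that.
Task 4 has to be done before task 6 (must start by day 25). That means finishing by day 25, i.e. starting by 25 − 8 = day 17.
Task 3 has to be done before task 4 (must start by day 17). That means finishing by day 17, i.e. starting by 17 − 11 = day 6.

6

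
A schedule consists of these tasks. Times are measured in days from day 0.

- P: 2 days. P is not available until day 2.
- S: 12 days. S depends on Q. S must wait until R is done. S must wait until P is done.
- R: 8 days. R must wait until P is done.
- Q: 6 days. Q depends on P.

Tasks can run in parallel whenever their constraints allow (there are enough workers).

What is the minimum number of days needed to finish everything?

24

P waits on its own release at day 2, so it starts at day 2 and finishes at 2 + 2 = day 4.
R cannot begin until P (finishes day 4). It runs from day 4 to 4 + 8 = day 12.
Q cannot begin until P (finishes day 4). It runs from day 4 to 4 + 6 = day 10.
For S: Q (finishes day 10); R (finishes day 12); P (finishes day 4). Taking the maximum gives a start of day 12, and it finishes at 12 + 12 = day 24.
All tasks are finished once the last one completes. Finish times: P at 4, Q at 10, R at 12, S at 24. The latest is day 24.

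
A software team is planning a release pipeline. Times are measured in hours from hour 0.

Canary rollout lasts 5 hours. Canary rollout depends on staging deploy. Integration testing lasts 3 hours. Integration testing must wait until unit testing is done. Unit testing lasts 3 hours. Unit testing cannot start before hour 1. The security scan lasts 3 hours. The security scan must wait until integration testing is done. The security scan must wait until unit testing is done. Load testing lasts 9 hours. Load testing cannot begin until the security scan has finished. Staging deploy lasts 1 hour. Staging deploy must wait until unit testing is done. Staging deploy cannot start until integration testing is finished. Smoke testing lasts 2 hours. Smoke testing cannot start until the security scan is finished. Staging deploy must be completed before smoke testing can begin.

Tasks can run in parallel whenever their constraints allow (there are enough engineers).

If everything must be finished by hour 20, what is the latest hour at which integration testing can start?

5

Smoke testing has no dependents, so it just needs to finish by hour 20. Starting by 20 − 2 = hour 18 achieves that.
Load testing has no dependents, so it just needs to finish by hour 20. Starting by 20 − 9 = hour 11 achieves that.
The security scan has several dependents: smoke testing (must start by hour 18); load testing (must start by hour 11). The earliest of those limits is hour 11, so the security scan must start by 11 − 3 = hour 8.
Canary rollout must finish by hour 20; it takes 5 hours, so it must start by 20 − 5 = hour 15.
Staging deploy must finish in time for smoke testing (must start by hour 18); canary rollout (must start by hour 15). The tightest is hour 15, so staging deploy must start by 15 − 1 = hour 14.
Integration testing has several dependents: the security scan (must start by hour 8); staging deploy (must start by hour 14). The earliest of those limits is hour 8, so integration testing must start by 8 − 3 = hour 5.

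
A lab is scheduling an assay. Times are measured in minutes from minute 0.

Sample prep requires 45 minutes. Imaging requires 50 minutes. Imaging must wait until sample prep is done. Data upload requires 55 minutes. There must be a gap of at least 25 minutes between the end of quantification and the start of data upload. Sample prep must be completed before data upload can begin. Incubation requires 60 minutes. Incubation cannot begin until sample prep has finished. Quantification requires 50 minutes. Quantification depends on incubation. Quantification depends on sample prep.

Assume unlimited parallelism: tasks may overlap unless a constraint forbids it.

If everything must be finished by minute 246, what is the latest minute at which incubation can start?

Nothing follows data upload; the deadline of minute 246 is its only limit. It must start by 246 − 55 = minute 191.
Quantification feeds into data upload (must start by minute 191, minus 25-minute gap → minute 166); so quantification must finish by minute 166 and therefore start by minute 116.
Since quantification (must start by minute 116) depends on it, incubation must finish by minute 116. Backing off its 60-minute duration gives a latest start of minute 56.

56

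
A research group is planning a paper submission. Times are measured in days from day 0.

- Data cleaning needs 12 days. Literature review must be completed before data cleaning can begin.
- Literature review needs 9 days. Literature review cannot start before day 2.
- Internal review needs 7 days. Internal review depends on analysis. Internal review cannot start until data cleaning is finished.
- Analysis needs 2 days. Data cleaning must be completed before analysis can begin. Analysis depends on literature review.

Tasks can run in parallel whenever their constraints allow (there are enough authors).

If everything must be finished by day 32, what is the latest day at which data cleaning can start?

Internal review has no dependents, so it just needs to finish by day 32. Starting by 32 − 7 = day 25 achieves that.
Since internal review (must start by day 25) depends on it, analysis must finish by day 25. Backing off its 2-day duration gives a latest start of day 23.
For data cleaning: analysis (must start by day 23); internal review (must start by day 25). The most restrictive is day 23; with a 12-day duration, data cleaning must start by day 11.

11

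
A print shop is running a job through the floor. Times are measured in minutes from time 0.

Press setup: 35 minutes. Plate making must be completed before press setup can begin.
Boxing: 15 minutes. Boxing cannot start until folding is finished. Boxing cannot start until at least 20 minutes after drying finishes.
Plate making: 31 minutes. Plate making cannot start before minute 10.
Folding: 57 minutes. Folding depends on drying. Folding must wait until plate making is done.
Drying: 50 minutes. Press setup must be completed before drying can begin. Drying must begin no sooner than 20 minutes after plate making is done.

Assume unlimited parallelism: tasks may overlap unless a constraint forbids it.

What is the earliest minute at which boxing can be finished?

198

After its own release at minute 10, plate making can start at minute 10 and finishes at minute 41.
After plate making (finishes minute 41), press setup can start at minute 41 and finishes at minute 76.
Drying has to wait for press setup (finishes minute 76); plate making (finishes minute 41, plus 20-minute gap → minute 61). The latest of these is minute 76, so drying runs minute 76 to 76 + 50 = minute 126.
For folding: drying (finishes minute 126); plate making (finishes minute 41). Taking the maximum gives a start of minute 126, and it finishes at 126 + 57 = minute 183.
Boxing has to wait for folding (finishes minute 183); drying (finishes minute 126, plus 20-minute gap → minute 146). The latest of these is minute 183, so boxing runs minute 183 to 183 + 15 = minute 198.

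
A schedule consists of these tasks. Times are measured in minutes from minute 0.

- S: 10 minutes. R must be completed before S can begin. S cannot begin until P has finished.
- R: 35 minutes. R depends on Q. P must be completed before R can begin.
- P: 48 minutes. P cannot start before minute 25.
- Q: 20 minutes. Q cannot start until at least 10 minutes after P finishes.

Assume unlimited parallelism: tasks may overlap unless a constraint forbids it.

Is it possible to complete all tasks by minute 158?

P waits on its own release at minute 25, so it starts at minute 25 and finishes at 25 + 48 = minute 73.
Q waits on P (finishes minute 73, plus 10-minute gap → minute 83), so it starts at minute 83 and finishes at 83 + 20 = minute 103.
R has to wait for Q (finishes minute 103); P (finishes minute 73). The latest of these is minute 103, so R runs minute 103 to 103 + 35 = minute 138.
For S: R (finishes minute 138); P (finishes minute 73). Taking the maximum gives a start of minute 138, and it finishes at 138 + 10 = minute 148.
Every task is finished by minute 148, which is no later than the deadline of 158, so the schedule is feasible.

Yes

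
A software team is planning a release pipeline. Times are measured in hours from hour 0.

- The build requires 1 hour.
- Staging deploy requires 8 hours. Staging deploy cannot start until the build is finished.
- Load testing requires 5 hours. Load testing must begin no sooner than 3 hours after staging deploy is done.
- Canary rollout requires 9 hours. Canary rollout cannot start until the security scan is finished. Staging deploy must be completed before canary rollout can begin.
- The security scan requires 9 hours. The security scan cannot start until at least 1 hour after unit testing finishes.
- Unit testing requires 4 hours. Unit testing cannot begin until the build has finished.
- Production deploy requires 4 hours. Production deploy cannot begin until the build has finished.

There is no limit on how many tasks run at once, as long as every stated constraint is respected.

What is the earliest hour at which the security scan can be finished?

The build has no prerequisites, so it starts at hour 0 and finishes at hour 1.
Unit testing waits on the build (finishes hour 1), so it starts at hour 1 and finishes at 1 + 4 = hour 5.
After unit testing (finishes hour 5, plus 1-hour gap → hour 6), the security scan can start at hour 6 and finishes at hour 15.

15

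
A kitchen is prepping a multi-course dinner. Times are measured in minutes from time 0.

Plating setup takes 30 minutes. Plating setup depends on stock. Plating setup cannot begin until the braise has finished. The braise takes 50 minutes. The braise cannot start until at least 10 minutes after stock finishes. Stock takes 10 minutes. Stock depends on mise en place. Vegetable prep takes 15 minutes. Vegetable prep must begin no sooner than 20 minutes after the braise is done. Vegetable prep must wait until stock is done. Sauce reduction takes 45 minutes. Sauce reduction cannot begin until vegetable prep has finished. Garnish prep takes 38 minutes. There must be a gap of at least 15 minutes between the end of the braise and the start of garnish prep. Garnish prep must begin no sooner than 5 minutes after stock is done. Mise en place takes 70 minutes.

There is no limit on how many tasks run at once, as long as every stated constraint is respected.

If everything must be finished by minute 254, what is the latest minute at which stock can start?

104

Sauce reduction has no dependents, so it just needs to finish by minute 254. Starting by 254 − 45 = minute 209 achieves that.
Vegetable prep feeds into sauce reduction (must start by minute 209); so vegetable prep must finish by minute 209 and therefore start by minute 194.
Plating setup has no dependents, so it just needs to finish by minute 254. Starting by 254 − 30 = minute 224 achieves that.
Garnish prep has no dependents, so it just needs to finish by minute 254. Starting by 254 − 38 = minute 216 achieves that.
The braise feeds vegetable prep (must start by minute 194, minus 20-minute gap → minute 174); plating setup (must start by minute 224); garnish prep (must start by minute 216, minus 15-minute gap → minute 201). Taking the minimum, the braise must finish by minute 174 and start by 174 − 50 = minute 124.
Stock feeds the braise (must start by minute 124, minus 10-minute gap → minute 114); vegetable prep (must start by minute 194); plating setup (must start by minute 224); garnish prep (must start by minute 216, minus 5-minute gap → minute 211). Taking the minimum, stock must finish by minute 114 and start by 114 − 10 = minute 104.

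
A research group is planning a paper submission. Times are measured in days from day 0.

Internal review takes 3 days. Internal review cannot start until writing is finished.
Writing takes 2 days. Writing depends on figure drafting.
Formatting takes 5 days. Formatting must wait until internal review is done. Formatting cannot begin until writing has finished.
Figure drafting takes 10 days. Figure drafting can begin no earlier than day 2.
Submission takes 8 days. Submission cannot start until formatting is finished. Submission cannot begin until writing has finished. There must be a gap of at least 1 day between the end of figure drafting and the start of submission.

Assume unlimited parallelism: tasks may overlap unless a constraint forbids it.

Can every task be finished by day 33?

Yes

Figure drafting cannot begin until its own release at day 2. It runs from day 2 to 2 + 10 = day 12.
Writing cannot begin until figure drafting (finishes day 12). It runs from day 12 to 12 + 2 = day 14.
After writing (finishes day 14), internal review can start at day 14 and finishes at day 17.
Formatting cannot start until internal review (finishes day 17); writing (finishes day 14). The controlling bound is day 17, so formatting finishes at 17 + 5 = day 22.
Submission cannot start until formatting (finishes day 22); writing (finishes day 14); figure drafting (finishes day 12, plus 1-day gap → day 13). The controlling bound is day 22, so submission finishes at 22 + 8 = day 30.
Every task is finished by day 30, which is no later than the deadline of 33, so the schedule is feasible.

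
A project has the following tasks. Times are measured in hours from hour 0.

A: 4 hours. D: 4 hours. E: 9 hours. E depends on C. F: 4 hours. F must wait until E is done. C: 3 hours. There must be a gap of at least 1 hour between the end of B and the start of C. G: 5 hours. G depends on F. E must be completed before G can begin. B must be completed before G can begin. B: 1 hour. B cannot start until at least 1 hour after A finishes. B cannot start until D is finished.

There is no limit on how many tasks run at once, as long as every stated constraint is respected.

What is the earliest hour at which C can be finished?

10

D has no prerequisites, so it starts at hour 0 and finishes at hour 4.
A can start immediately at hour 0; it finishes at hour 4.
For B: A (finishes hour 4, plus 1-hour gap → hour 5); D (finishes hour 4). Taking the maximum gives a start of hour 5, and it finishes at 5 + 1 = hour 6.
C cannot begin until B (finishes hour 6, plus 1-hour gap → hour 7). It runs from hour 7 to 7 + 3 = hour 10.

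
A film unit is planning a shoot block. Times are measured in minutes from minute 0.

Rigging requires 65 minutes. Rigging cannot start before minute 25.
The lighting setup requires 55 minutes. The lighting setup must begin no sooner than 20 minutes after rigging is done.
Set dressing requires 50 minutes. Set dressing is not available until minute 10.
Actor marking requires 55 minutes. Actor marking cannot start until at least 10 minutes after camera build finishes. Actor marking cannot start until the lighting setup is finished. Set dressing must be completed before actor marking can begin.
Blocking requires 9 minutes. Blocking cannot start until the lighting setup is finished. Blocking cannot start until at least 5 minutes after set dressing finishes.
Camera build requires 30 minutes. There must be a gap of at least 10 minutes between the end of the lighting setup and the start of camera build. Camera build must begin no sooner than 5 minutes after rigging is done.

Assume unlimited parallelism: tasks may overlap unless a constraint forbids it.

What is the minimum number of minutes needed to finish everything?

After its own release at minute 10, set dressing can start at minute 10 and finishes at minute 60.
Rigging waits on its own release at minute 25, so it starts at minute 25 and finishes at 25 + 65 = minute 90.
After rigging (finishes minute 90, plus 20-minute gap → minute 110), the lighting setup can start at minute 110 and finishes at minute 165.
Blocking cannot start until the lighting setup (finishes minute 165); set dressing (finishes minute 60, plus 5-minute gap → minute 65). The controlling bound is minute 165, so blocking finishes at 165 + 9 = minute 174.
Camera build has to wait for the lighting setup (finishes minute 165, plus 10-minute gap → minute 175); rigging (finishes minute 90, plus 5-minute gap → minute 95). The latest of these is minute 175, so camera build runs minute 175 to 175 + 30 = minute 205.
Actor marking cannot start until camera build (finishes minute 205, plus 10-minute gap → minute 215); the lighting setup (finishes minute 165); set dressing (finishes minute 60). The controlling bound is minute 215, so actor marking finishes at 215 + 55 = minute 270.
All tasks are finished once the last one completes. Finish times: Rigging at 90, Set dressing at 60, The lighting setup at 165, Camera build at 205, Blocking at 174, Actor marking at 270. The latest is minute 270.

270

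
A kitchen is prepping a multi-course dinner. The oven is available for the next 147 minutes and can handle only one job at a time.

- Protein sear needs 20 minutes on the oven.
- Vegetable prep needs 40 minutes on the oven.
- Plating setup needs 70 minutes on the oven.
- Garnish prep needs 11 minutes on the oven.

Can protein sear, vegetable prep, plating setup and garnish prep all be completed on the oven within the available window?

Yes

Running back to back, the jobs need 20 + 40 + 70 + 11 = 141 minutes on the oven.
Since 141 ≤ 147, they fit within the window.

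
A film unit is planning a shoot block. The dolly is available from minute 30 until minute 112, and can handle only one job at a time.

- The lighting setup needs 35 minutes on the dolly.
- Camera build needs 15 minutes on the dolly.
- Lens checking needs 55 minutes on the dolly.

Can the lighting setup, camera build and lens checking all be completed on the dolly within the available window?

The dolly window is 112 − 30 = 82 minutes.
Running back to back, the jobs need 35 + 15 + 55 = 105 minutes on the dolly.
Since 105 > 82, they cannot all fit.

No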